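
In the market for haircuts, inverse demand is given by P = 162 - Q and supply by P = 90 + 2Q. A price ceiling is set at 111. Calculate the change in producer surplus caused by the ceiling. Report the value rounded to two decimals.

Without the control, 162 - Q = 90 + 2Q so Q* = 24 and P* = 138.
At P = 111, sellers supply (111 - 90)/2 = 10.5 while buyers want more, so the quantity traded is 10.5 at price 111.
PS goes from (1/2)(24)(48) = 576 to 110.25 (computed as (111 - 90)(10.5) - (1/2)(2)(10.5)^2), a change of -465.75.

-465.75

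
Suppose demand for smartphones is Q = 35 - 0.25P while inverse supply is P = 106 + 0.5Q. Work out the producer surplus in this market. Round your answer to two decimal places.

Rewriting demand in inverse form: P = 140 - 4Q.
Equilibrium: 140 - 4Q = 106 + 0.5Q, so Q* = 7.5556 and P* = 109.7778.
The supply curve's price intercept is 106, so PS = (1/2)(Q*)(P* - 106) = (1/2)(7.5556)(3.7778) = 14.2716.

14.27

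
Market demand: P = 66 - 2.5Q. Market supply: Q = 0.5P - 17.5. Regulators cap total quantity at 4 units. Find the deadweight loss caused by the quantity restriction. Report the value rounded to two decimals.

Rewriting supply in inverse form: P = 35 + 2Q.
Without the quota, 66 - 2.5Q = 35 + 2Q gives Q* = 6.8889.
At Q = 4 the demand price is 66 - 2.5(4) = 56 and the supply price is 35 + 2(4) = 43.
DWL = (1/2)(gap between curves at 4) x (Q* - 4) = (1/2)(13)(2.8889) = 18.7778.

18.78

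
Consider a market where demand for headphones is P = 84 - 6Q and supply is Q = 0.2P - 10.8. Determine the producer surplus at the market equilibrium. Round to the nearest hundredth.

18.60

Rewriting supply in inverse form: P = 54 + 5Q.
Setting demand equal to supply, 30 = 11Q, so Q* = 2.7273 and P* = 67.6364.
Producer surplus is the triangle above supply below P*: (1/2)(2.7273)(67.6364 - 54) = (1/2)(2.7273)(13.6364) = 18.595.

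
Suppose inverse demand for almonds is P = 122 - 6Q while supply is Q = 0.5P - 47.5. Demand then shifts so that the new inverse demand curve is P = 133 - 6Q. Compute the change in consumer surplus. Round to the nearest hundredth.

Rewriting supply in inverse form: P = 95 + 2Q.
Initial equilibrium: Q_0 = 3.375, P_0 = 101.75; CS_0 = (1/2)(3.375)(20.25) = 34.1719, PS_0 = (1/2)(3.375)(6.75) = 11.3906.
New equilibrium: 133 - 6Q = 95 + 2Q gives Q_1 = 4.75, P_1 = 104.5; CS_1 = 67.6875, PS_1 = 22.5625.
Change in consumer surplus = 67.6875 - 34.1719 = 33.5156.

33.52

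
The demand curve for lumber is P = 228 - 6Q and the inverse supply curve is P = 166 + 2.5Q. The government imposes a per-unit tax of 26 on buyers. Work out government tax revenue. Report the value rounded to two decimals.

Pre-tax equilibrium: 228 - 6Q = 166 + 2.5Q gives Q* = 7.2941, P* = 184.2353.
With the tax, buyers' net willingness to pay falls by 26: (228 - 26) - 6Q = 166 + 2.5Q, so Q_t = 4.2353. Buyers pay P_b = 202.5882; sellers receive P_s = P_b - 26 = 176.5882.
Revenue is the tax times quantity traded: 26 x 4.2353 = 110.1176.

110.12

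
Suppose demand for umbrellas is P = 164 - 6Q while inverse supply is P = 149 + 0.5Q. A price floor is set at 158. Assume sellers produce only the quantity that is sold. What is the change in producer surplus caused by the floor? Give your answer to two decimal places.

7.42

Free-market equilibrium: 164 - 6Q = 149 + 0.5Q gives Q* = 2.3077, P* = 150.1538.
At the floor price 158, quantity demanded is (164 - 158)/6 = 1; demand is the short side, so Q = 1 trades at P = 158.
PS goes from (1/2)(2.3077)(1.1538) = 1.3314 to 8.75 (computed as (158 - 149)(1) - (1/2)(0.5)(1)^2), a change of 7.4186.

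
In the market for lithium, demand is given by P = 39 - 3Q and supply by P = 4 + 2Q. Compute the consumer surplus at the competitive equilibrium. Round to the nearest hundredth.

73.50

Equilibrium: 39 - 3Q = 4 + 2Q, so Q* = 7 and P* = 18.
Consumer surplus is the triangle under demand above P*: (1/2)(7)(39 - 18) = (1/2)(7)(21) = 73.5.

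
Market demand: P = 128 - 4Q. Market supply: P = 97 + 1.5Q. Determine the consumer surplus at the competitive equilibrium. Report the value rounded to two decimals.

Equilibrium: 128 - 4Q = 97 + 1.5Q, so Q* = 5.6364 and P* = 105.4545.
The demand choke price is 128, so CS = (1/2)(Q*)(128 - P*) = (1/2)(5.6364)(22.5455) = 63.5372.

63.54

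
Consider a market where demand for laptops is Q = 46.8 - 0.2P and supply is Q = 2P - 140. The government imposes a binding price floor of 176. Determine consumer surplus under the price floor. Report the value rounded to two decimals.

336.40

Rewriting demand in inverse form: P = 234 - 5Q.
Rewriting supply in inverse form: P = 70 + 0.5Q.
Free-market equilibrium: 234 - 5Q = 70 + 0.5Q gives Q* = 29.8182, P* = 84.9091.
At P = 176, buyers demand (234 - 176)/5 = 11.6 while sellers would supply more, so the quantity traded is 11.6 at price 176.
CS is the triangle under demand above 176: (1/2)(11.6)(234 - 176) = 336.4.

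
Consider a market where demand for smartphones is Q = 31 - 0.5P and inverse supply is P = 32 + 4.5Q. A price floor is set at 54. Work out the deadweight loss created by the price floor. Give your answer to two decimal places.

Rewriting demand in inverse form: P = 62 - 2Q.
Without the control, 62 - 2Q = 32 + 4.5Q so Q* = 4.6154 and P* = 52.7692.
At P = 54, buyers demand (62 - 54)/2 = 4 while sellers would supply more, so the quantity traded is 4 at price 54.
At Q = 4 the demand price is 54 and the supply price is 50. Deadweight loss is the triangle between the curves from 4 to 4.6154: (1/2)(54 - 50)(4.6154 - 4) = 1.2308.

1.23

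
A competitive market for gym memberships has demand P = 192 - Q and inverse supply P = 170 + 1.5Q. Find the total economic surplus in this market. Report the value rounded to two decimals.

Set 192 - Q = 170 + 1.5Q, which gives 22 = 2.5Q, so Q* = 8.8 and P* = 192 - (8.8) = 183.2.
Total surplus is the full triangle between the curves from 0 to Q*: (1/2)(8.8)(192 - 170) = 96.8.

96.80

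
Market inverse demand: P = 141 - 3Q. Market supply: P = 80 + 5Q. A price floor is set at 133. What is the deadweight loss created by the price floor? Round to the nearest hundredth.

Without the control, 141 - 3Q = 80 + 5Q so Q* = 7.625 and P* = 118.125.
At P = 133, buyers demand (141 - 133)/3 = 2.6667 while sellers would supply more, so the quantity traded is 2.6667 at price 133.
At Q = 2.6667 the demand price is 133 and the supply price is 93.3333. Deadweight loss is the triangle between the curves from 2.6667 to 7.625: (1/2)(133 - 93.3333)(7.625 - 2.6667) = 98.3403.

98.34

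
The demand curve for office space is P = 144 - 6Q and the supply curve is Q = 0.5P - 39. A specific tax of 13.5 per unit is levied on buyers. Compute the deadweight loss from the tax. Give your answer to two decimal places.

11.39

Rewriting supply in inverse form: P = 78 + 2Q.
Pre-tax equilibrium: 144 - 6Q = 78 + 2Q gives Q* = 8.25, P* = 94.5.
With the tax, buyers' net willingness to pay falls by 13.5: (144 - 13.5) - 6Q = 78 + 2Q, so Q_t = 6.5625. Buyers pay P_b = 104.625; sellers receive P_s = P_b - 13.5 = 91.125.
Deadweight loss is the triangle between the curves from Q_t to Q*: (1/2)(8.25 - 6.5625)(13.5) = 11.3906.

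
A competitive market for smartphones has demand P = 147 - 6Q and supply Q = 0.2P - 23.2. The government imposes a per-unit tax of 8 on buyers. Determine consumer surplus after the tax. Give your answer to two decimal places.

13.12

Rewriting supply in inverse form: P = 116 + 5Q.
Without the tax, 147 - 6Q = 116 + 5Q so Q* = 2.8182 and P* = 130.0909.
A tax on buyers shifts demand down by 8: (147 - 8) - 6Q = 116 + 5Q, so Q_t = 2.0909. Buyers pay P_b = 134.4545; sellers receive P_s = P_b - 8 = 126.4545.
CS = (1/2)(Q_t)(147 - P_b) = (1/2)(2.0909)(12.5455) = 13.1157.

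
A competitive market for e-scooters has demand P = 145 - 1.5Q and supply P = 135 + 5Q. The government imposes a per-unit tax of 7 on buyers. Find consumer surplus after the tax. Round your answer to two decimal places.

Pre-tax equilibrium: 145 - 1.5Q = 135 + 5Q gives Q* = 1.5385, P* = 142.6923.
A tax on buyers shifts demand down by 7: (145 - 7) - 1.5Q = 135 + 5Q, so Q_t = 0.4615. Buyers pay P_b = 144.3077; sellers receive P_s = P_b - 7 = 137.3077.
CS = (1/2)(Q_t)(145 - P_b) = (1/2)(0.4615)(0.6923) = 0.1598.

0.16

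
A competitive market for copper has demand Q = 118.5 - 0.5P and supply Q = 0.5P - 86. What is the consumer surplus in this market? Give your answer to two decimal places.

Rewriting demand in inverse form: P = 237 - 2Q.
Rewriting supply in inverse form: P = 172 + 2Q.
Set 237 - 2Q = 172 + 2Q, which gives 65 = 4Q, so Q* = 16.25 and P* = 237 - 2(16.25) = 204.5.
CS is the area between the demand curve and P* from 0 to Q*: (1/2)(16.25)(32.5) = 264.0625.

264.06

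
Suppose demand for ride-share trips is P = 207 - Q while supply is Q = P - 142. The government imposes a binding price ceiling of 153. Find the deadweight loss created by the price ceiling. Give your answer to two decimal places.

462.25

Rewriting supply in inverse form: P = 142 + Q.
Free-market equilibrium: 207 - Q = 142 + Q gives Q* = 32.5, P* = 174.5.
At P = 153, sellers supply (153 - 142)/1 = 11 while buyers want more, so the quantity traded is 11 at price 153.
The lost-trades triangle has base Q* - 11 = 21.5 and height equal to the gap between the curves at Q = 11, which is 196 - 153 = 43. DWL = (1/2)(21.5)(43) = 462.25.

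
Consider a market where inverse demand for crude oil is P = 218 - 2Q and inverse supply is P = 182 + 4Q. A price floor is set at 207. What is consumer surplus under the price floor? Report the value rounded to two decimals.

30.25

Free-market equilibrium: 218 - 2Q = 182 + 4Q gives Q* = 6, P* = 206.
At the floor price 207, quantity demanded is (218 - 207)/2 = 5.5; demand is the short side, so Q = 5.5 trades at P = 207.
CS is the triangle under demand above 207: (1/2)(5.5)(218 - 207) = 30.25.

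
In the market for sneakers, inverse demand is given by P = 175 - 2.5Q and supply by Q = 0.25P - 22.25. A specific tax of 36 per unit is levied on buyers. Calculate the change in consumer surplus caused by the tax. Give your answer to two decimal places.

-144.85

Rewriting supply in inverse form: P = 89 + 4Q.
Without the tax, 175 - 2.5Q = 89 + 4Q so Q* = 13.2308 and P* = 141.9231.
A tax on buyers shifts demand down by 36: (175 - 36) - 2.5Q = 89 + 4Q, so Q_t = 7.6923. Buyers pay P_b = 155.7692; sellers receive P_s = P_b - 36 = 119.7692.
Consumers lose the trapezoid between P* and P_b out to Q_t plus the triangle from Q_t to Q*: change in CS = 73.9645 - 218.8166 = -144.8521.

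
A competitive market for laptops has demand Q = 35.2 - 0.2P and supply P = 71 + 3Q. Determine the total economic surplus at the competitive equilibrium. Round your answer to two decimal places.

689.06

Rewriting demand in inverse form: P = 176 - 5Q.
Set 176 - 5Q = 71 + 3Q, which gives 105 = 8Q, so Q* = 13.125 and P* = 176 - 5(13.125) = 110.375.
CS = (1/2)(13.125)(65.625) = 430.6641 and PS = (1/2)(13.125)(39.375) = 258.3984, so total surplus = 689.0625.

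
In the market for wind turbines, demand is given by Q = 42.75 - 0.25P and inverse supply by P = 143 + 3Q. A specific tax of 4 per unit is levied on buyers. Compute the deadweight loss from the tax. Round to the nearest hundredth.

Rewriting demand in inverse form: P = 171 - 4Q.
Without the tax, 171 - 4Q = 143 + 3Q so Q* = 4 and P* = 155.
A tax on buyers shifts demand down by 4: (171 - 4) - 4Q = 143 + 3Q, so Q_t = 3.4286. Buyers pay P_b = 157.2857; sellers receive P_s = P_b - 4 = 153.2857.
The welfare triangle lost has base Q* - Q_t = 0.5714 and height t = 4, so DWL = (1/2)(0.5714)(4) = 1.1429.

1.14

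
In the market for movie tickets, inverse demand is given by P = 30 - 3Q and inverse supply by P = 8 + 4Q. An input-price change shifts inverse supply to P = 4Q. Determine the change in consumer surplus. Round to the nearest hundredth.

Initial equilibrium: Q_0 = 3.1429, P_0 = 20.5714; CS_0 = (1/2)(3.1429)(9.4286) = 14.8163, PS_0 = (1/2)(3.1429)(12.5714) = 19.7551.
New equilibrium: 30 - 3Q = 4Q gives Q_1 = 4.2857, P_1 = 17.1429; CS_1 = 27.551, PS_1 = 36.7347.
Change in consumer surplus = 27.551 - 14.8163 = 12.7347.

12.73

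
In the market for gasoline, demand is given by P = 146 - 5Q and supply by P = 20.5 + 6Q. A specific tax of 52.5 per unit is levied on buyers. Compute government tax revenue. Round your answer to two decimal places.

348.41

Without the tax, 146 - 5Q = 20.5 + 6Q so Q* = 11.4091 and P* = 88.9545.
A tax on buyers shifts demand down by 52.5: (146 - 52.5) - 5Q = 20.5 + 6Q, so Q_t = 6.6364. Buyers pay P_b = 112.8182; sellers receive P_s = P_b - 52.5 = 60.3182.
Revenue is the tax times quantity traded: 52.5 x 6.6364 = 348.4091.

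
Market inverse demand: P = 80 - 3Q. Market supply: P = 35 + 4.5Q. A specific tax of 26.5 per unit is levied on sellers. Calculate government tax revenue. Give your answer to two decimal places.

65.37

Without the tax, 80 - 3Q = 35 + 4.5Q so Q* = 6 and P* = 62.
With the tax, sellers need 26.5 more per unit: 80 - 3Q = 35 + 4.5Q + 26.5, so Q_t = 2.4667. Buyers pay P_b = 72.6; sellers receive P_s = P_b - 26.5 = 46.1.
Tax revenue = t x Q_t = 26.5 x 2.4667 = 65.3667.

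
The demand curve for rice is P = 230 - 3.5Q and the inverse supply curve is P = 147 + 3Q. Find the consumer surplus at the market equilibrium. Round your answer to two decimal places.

285.34

Set 230 - 3.5Q = 147 + 3Q, which gives 83 = 6.5Q, so Q* = 12.7692 and P* = 230 - 3.5(12.7692) = 185.3077.
Consumer surplus is the triangle under demand above P*: (1/2)(12.7692)(230 - 185.3077) = (1/2)(12.7692)(44.6923) = 285.3432.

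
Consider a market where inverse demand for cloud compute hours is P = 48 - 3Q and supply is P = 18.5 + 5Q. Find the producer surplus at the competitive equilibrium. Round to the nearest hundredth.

Set 48 - 3Q = 18.5 + 5Q, which gives 29.5 = 8Q, so Q* = 3.6875 and P* = 48 - 3(3.6875) = 36.9375.
PS is the area between P* and the supply curve from 0 to Q*: (1/2)(3.6875)(18.4375) = 33.9941.

33.99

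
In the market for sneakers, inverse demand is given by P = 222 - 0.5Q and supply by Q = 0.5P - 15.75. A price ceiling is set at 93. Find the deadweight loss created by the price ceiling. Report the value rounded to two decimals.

Rewriting supply in inverse form: P = 31.5 + 2Q.
Without the control, 222 - 0.5Q = 31.5 + 2Q so Q* = 76.2 and P* = 183.9.
At P = 93, sellers supply (93 - 31.5)/2 = 30.75 while buyers want more, so the quantity traded is 30.75 at price 93.
At Q = 30.75 the demand price is 206.625 and the supply price is 93. Deadweight loss is the triangle between the curves from 30.75 to 76.2: (1/2)(206.625 - 93)(76.2 - 30.75) = 2582.1281.

2582.13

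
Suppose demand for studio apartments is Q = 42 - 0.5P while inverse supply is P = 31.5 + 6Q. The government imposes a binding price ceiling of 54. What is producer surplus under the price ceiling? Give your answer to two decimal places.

42.19

Rewriting demand in inverse form: P = 84 - 2Q.
Free-market equilibrium: 84 - 2Q = 31.5 + 6Q gives Q* = 6.5625, P* = 70.875.
At P = 54, sellers supply (54 - 31.5)/6 = 3.75 while buyers want more, so the quantity traded is 3.75 at price 54.
PS is the triangle above supply below 54: (1/2)(3.75)(54 - 31.5) = 42.1875.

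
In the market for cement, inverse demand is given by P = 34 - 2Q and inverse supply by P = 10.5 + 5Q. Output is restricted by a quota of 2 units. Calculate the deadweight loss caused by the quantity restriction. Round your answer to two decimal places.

Unrestricted equilibrium: Q* = (34 - 10.5)/(2 + 5) = 3.3571.
At Q = 2 the demand price is 34 - 2(2) = 30 and the supply price is 10.5 + 5(2) = 20.5.
DWL = (1/2)(gap between curves at 2) x (Q* - 2) = (1/2)(9.5)(1.3571) = 6.4464.

6.45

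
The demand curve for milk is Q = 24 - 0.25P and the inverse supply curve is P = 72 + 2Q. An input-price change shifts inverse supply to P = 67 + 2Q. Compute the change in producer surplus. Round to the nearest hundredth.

Rewriting demand in inverse form: P = 96 - 4Q.
Initial equilibrium: Q_0 = 4, P_0 = 80; CS_0 = (1/2)(4)(16) = 32, PS_0 = (1/2)(4)(8) = 16.
New equilibrium: 96 - 4Q = 67 + 2Q gives Q_1 = 4.8333, P_1 = 76.6667; CS_1 = 46.7222, PS_1 = 23.3611.
Change in producer surplus = 23.3611 - 16 = 7.3611.

7.36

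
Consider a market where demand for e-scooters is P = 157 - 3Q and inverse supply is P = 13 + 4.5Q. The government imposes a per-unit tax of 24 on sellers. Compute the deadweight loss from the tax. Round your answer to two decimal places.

Without the tax, 157 - 3Q = 13 + 4.5Q so Q* = 19.2 and P* = 99.4.
A tax on sellers shifts supply up by 24: 157 - 3Q = 13 + 4.5Q + 24, so Q_t = 16. Buyers pay P_b = 109; sellers receive P_s = P_b - 24 = 85.
Deadweight loss is the triangle between the curves from Q_t to Q*: (1/2)(19.2 - 16)(24) = 38.4.

38.40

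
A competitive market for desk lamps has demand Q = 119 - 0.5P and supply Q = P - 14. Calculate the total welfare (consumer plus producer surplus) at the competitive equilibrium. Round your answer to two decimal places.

8362.67

Rewriting demand in inverse form: P = 238 - 2Q.
Rewriting supply in inverse form: P = 14 + Q.
Set 238 - 2Q = 14 + Q, which gives 224 = 3Q, so Q* = 74.6667 and P* = 238 - 2(74.6667) = 88.6667.
CS = (1/2)(74.6667)(149.3333) = 5575.1111 and PS = (1/2)(74.6667)(74.6667) = 2787.5556, so total surplus = 8362.6667.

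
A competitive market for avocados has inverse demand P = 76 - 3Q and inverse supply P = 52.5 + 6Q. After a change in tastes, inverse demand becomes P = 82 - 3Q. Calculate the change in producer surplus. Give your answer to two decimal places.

Initial equilibrium: Q_0 = 2.6111, P_0 = 68.1667; CS_0 = (1/2)(2.6111)(7.8333) = 10.2269, PS_0 = (1/2)(2.6111)(15.6667) = 20.4537.
New equilibrium: 82 - 3Q = 52.5 + 6Q gives Q_1 = 3.2778, P_1 = 72.1667; CS_1 = 16.1157, PS_1 = 32.2315.
Change in producer surplus = 32.2315 - 20.4537 = 11.7778.

11.78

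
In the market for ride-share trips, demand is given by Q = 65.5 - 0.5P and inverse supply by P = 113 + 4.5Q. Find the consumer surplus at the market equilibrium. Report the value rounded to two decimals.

7.67

Rewriting demand in inverse form: P = 131 - 2Q.
Setting demand equal to supply, 18 = 6.5Q, so Q* = 2.7692 and P* = 125.4615.
The demand choke price is 131, so CS = (1/2)(Q*)(131 - P*) = (1/2)(2.7692)(5.5385) = 7.6686.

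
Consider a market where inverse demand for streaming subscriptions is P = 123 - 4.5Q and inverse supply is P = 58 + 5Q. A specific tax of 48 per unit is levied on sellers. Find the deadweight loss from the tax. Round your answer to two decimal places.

Without the tax, 123 - 4.5Q = 58 + 5Q so Q* = 6.8421 and P* = 92.2105.
A tax on sellers shifts supply up by 48: 123 - 4.5Q = 58 + 5Q + 48, so Q_t = 1.7895. Buyers pay P_b = 114.9474; sellers receive P_s = P_b - 48 = 66.9474.
Deadweight loss is the triangle between the curves from Q_t to Q*: (1/2)(6.8421 - 1.7895)(48) = 121.2632.

121.26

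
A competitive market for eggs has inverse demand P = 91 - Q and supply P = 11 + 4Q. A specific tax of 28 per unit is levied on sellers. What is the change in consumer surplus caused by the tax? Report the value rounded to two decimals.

-73.92

Pre-tax equilibrium: 91 - Q = 11 + 4Q gives Q* = 16, P* = 75.
With the tax, sellers need 28 more per unit: 91 - Q = 11 + 4Q + 28, so Q_t = 10.4. Buyers pay P_b = 80.6; sellers receive P_s = P_b - 28 = 52.6.
CS falls from (1/2)(16)(16) = 128 to (1/2)(10.4)(10.4) = 54.08, a change of -73.92.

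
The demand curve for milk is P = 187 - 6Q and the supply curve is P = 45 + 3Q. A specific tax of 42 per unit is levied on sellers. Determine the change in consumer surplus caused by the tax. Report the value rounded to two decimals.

Pre-tax equilibrium: 187 - 6Q = 45 + 3Q gives Q* = 15.7778, P* = 92.3333.
With the tax, sellers need 42 more per unit: 187 - 6Q = 45 + 3Q + 42, so Q_t = 11.1111. Buyers pay P_b = 120.3333; sellers receive P_s = P_b - 42 = 78.3333.
CS falls from (1/2)(15.7778)(94.6667) = 746.8148 to (1/2)(11.1111)(66.6667) = 370.3704, a change of -376.4444.

-376.44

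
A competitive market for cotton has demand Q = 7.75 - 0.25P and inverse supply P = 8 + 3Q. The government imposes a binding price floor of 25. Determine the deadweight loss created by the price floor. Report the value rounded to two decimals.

Rewriting demand in inverse form: P = 31 - 4Q.
Without the control, 31 - 4Q = 8 + 3Q so Q* = 3.2857 and P* = 17.8571.
At P = 25, buyers demand (31 - 25)/4 = 1.5 while sellers would supply more, so the quantity traded is 1.5 at price 25.
At Q = 1.5 the demand price is 25 and the supply price is 12.5. Deadweight loss is the triangle between the curves from 1.5 to 3.2857: (1/2)(25 - 12.5)(3.2857 - 1.5) = 11.1607.

11.16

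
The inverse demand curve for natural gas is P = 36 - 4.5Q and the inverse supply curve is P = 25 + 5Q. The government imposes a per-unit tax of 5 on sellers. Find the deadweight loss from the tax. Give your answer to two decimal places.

Without the tax, 36 - 4.5Q = 25 + 5Q so Q* = 1.1579 and P* = 30.7895.
A tax on sellers shifts supply up by 5: 36 - 4.5Q = 25 + 5Q + 5, so Q_t = 0.6316. Buyers pay P_b = 33.1579; sellers receive P_s = P_b - 5 = 28.1579.
Deadweight loss is the triangle between the curves from Q_t to Q*: (1/2)(1.1579 - 0.6316)(5) = 1.3158.

1.32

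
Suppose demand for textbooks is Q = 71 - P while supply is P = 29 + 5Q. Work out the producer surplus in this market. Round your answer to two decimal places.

Rewriting demand in inverse form: P = 71 - Q.
Set 71 - Q = 29 + 5Q, which gives 42 = 6Q, so Q* = 7 and P* = 71 - (7) = 64.
The supply curve's price intercept is 29, so PS = (1/2)(Q*)(P* - 29) = (1/2)(7)(35) = 122.5.

122.50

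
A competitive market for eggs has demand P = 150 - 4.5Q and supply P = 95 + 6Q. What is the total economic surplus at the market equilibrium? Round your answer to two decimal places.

Setting demand equal to supply, 55 = 10.5Q, so Q* = 5.2381 and P* = 126.4286.
CS = (1/2)(5.2381)(23.5714) = 61.7347 and PS = (1/2)(5.2381)(31.4286) = 82.3129, so total surplus = 144.0476.

144.05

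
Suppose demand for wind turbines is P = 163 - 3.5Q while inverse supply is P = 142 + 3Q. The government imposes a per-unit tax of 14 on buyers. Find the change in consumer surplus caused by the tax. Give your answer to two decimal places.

Pre-tax equilibrium: 163 - 3.5Q = 142 + 3Q gives Q* = 3.2308, P* = 151.6923.
With the tax, buyers' net willingness to pay falls by 14: (163 - 14) - 3.5Q = 142 + 3Q, so Q_t = 1.0769. Buyers pay P_b = 159.2308; sellers receive P_s = P_b - 14 = 145.2308.
CS falls from (1/2)(3.2308)(11.3077) = 18.2663 to (1/2)(1.0769)(3.7692) = 2.0296, a change of -16.2367.

-16.24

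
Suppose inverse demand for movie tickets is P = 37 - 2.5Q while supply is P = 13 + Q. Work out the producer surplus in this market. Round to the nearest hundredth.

23.51

Equilibrium: 37 - 2.5Q = 13 + Q, so Q* = 6.8571 and P* = 19.8571.
Producer surplus is the triangle above supply below P*: (1/2)(6.8571)(19.8571 - 13) = (1/2)(6.8571)(6.8571) = 23.5102.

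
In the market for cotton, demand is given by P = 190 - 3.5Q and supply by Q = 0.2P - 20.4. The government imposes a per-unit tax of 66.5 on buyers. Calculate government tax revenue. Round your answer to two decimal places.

168.21

Rewriting supply in inverse form: P = 102 + 5Q.
Pre-tax equilibrium: 190 - 3.5Q = 102 + 5Q gives Q* = 10.3529, P* = 153.7647.
With the tax, buyers' net willingness to pay falls by 66.5: (190 - 66.5) - 3.5Q = 102 + 5Q, so Q_t = 2.5294. Buyers pay P_b = 181.1471; sellers receive P_s = P_b - 66.5 = 114.6471.
Tax revenue = t x Q_t = 66.5 x 2.5294 = 168.2059.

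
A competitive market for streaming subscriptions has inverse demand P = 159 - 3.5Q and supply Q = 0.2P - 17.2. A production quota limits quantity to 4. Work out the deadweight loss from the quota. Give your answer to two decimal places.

89.47

Rewriting supply in inverse form: P = 86 + 5Q.
Without the quota, 159 - 3.5Q = 86 + 5Q gives Q* = 8.5882.
At Q = 4 the demand price is 159 - 3.5(4) = 145 and the supply price is 86 + 5(4) = 106.
DWL = (1/2)(gap between curves at 4) x (Q* - 4) = (1/2)(39)(4.5882) = 89.4706.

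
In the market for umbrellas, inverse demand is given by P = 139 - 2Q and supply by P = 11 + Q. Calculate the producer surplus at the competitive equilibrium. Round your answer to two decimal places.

Set 139 - 2Q = 11 + Q, which gives 128 = 3Q, so Q* = 42.6667 and P* = 139 - 2(42.6667) = 53.6667.
PS is the area between P* and the supply curve from 0 to Q*: (1/2)(42.6667)(42.6667) = 910.2222.

910.22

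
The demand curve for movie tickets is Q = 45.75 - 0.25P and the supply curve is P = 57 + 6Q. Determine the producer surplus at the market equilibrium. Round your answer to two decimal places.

Rewriting demand in inverse form: P = 183 - 4Q.
Setting demand equal to supply, 126 = 10Q, so Q* = 12.6 and P* = 132.6.
PS is the area between P* and the supply curve from 0 to Q*: (1/2)(12.6)(75.6) = 476.28.

476.28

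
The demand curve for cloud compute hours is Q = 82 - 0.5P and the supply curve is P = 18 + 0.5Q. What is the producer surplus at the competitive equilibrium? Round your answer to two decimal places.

852.64

Rewriting demand in inverse form: P = 164 - 2Q.
Set 164 - 2Q = 18 + 0.5Q, which gives 146 = 2.5Q, so Q* = 58.4 and P* = 164 - 2(58.4) = 47.2.
The supply curve's price intercept is 18, so PS = (1/2)(Q*)(P* - 18) = (1/2)(58.4)(29.2) = 852.64.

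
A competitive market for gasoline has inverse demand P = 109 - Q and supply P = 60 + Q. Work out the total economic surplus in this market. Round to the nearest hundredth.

Setting demand equal to supply, 49 = 2Q, so Q* = 24.5 and P* = 84.5.
Total surplus is the full triangle between the curves from 0 to Q*: (1/2)(24.5)(109 - 60) = 600.25.

600.25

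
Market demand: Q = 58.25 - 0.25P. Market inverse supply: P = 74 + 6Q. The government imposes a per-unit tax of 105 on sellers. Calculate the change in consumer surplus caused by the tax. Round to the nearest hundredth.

-447.30

Rewriting demand in inverse form: P = 233 - 4Q.
Pre-tax equilibrium: 233 - 4Q = 74 + 6Q gives Q* = 15.9, P* = 169.4.
A tax on sellers shifts supply up by 105: 233 - 4Q = 74 + 6Q + 105, so Q_t = 5.4. Buyers pay P_b = 211.4; sellers receive P_s = P_b - 105 = 106.4.
Consumers lose the trapezoid between P* and P_b out to Q_t plus the triangle from Q_t to Q*: change in CS = 58.32 - 505.62 = -447.3.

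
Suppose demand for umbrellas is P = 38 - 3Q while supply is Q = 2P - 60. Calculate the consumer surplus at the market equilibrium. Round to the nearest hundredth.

7.84

Rewriting supply in inverse form: P = 30 + 0.5Q.
Set 38 - 3Q = 30 + 0.5Q, which gives 8 = 3.5Q, so Q* = 2.2857 and P* = 38 - 3(2.2857) = 31.1429.
The demand choke price is 38, so CS = (1/2)(Q*)(38 - P*) = (1/2)(2.2857)(6.8571) = 7.8367.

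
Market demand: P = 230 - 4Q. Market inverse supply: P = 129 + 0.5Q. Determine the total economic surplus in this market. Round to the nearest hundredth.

1133.44

Setting demand equal to supply, 101 = 4.5Q, so Q* = 22.4444 and P* = 140.2222.
CS = (1/2)(22.4444)(89.7778) = 1007.5062 and PS = (1/2)(22.4444)(11.2222) = 125.9383, so total surplus = 1133.4444.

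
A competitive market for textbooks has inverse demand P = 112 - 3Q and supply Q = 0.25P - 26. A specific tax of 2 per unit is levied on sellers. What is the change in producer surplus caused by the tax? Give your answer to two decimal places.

-1.14

Rewriting supply in inverse form: P = 104 + 4Q.
Without the tax, 112 - 3Q = 104 + 4Q so Q* = 1.1429 and P* = 108.5714.
With the tax, sellers need 2 more per unit: 112 - 3Q = 104 + 4Q + 2, so Q_t = 0.8571. Buyers pay P_b = 109.4286; sellers receive P_s = P_b - 2 = 107.4286.
Producers lose the trapezoid between P_s and P* out to Q_t plus the triangle from Q_t to Q*: change in PS = 1.4694 - 2.6122 = -1.1429.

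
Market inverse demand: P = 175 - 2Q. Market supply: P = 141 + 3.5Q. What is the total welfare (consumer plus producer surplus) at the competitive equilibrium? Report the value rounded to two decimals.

105.09

Equilibrium: 175 - 2Q = 141 + 3.5Q, so Q* = 6.1818 and P* = 162.6364.
Total surplus is the full triangle between the curves from 0 to Q*: (1/2)(6.1818)(175 - 141) = 105.0909.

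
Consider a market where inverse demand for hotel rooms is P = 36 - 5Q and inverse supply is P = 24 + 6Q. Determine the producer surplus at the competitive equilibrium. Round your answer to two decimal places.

3.57

Set 36 - 5Q = 24 + 6Q, which gives 12 = 11Q, so Q* = 1.0909 and P* = 36 - 5(1.0909) = 30.5455.
PS is the area between P* and the supply curve from 0 to Q*: (1/2)(1.0909)(6.5455) = 3.5702.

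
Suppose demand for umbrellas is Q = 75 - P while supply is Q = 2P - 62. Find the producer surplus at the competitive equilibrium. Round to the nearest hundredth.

215.11

Rewriting demand in inverse form: P = 75 - Q.
Rewriting supply in inverse form: P = 31 + 0.5Q.
Equilibrium: 75 - Q = 31 + 0.5Q, so Q* = 29.3333 and P* = 45.6667.
Producer surplus is the triangle above supply below P*: (1/2)(29.3333)(45.6667 - 31) = (1/2)(29.3333)(14.6667) = 215.1111.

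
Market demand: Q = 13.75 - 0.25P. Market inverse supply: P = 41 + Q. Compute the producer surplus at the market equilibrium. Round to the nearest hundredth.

Rewriting demand in inverse form: P = 55 - 4Q.
Setting demand equal to supply, 14 = 5Q, so Q* = 2.8 and P* = 43.8.
The supply curve's price intercept is 41, so PS = (1/2)(Q*)(P* - 41) = (1/2)(2.8)(2.8) = 3.92.

3.92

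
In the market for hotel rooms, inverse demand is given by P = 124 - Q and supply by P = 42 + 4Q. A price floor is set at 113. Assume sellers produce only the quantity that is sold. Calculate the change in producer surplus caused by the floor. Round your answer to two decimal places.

1.08

Free-market equilibrium: 124 - Q = 42 + 4Q gives Q* = 16.4, P* = 107.6.
At P = 113, buyers demand (124 - 113)/1 = 11 while sellers would supply more, so the quantity traded is 11 at price 113.
PS goes from (1/2)(16.4)(65.6) = 537.92 to 539 (computed as (113 - 42)(11) - (1/2)(4)(11)^2), a change of 1.08.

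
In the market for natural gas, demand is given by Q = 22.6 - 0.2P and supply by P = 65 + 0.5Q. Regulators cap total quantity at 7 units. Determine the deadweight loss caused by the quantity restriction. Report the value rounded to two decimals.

Rewriting demand in inverse form: P = 113 - 5Q.
Without the quota, 113 - 5Q = 65 + 0.5Q gives Q* = 8.7273.
At Q = 7 the demand price is 113 - 5(7) = 78 and the supply price is 65 + 0.5(7) = 68.5.
DWL = (1/2)(gap between curves at 7) x (Q* - 7) = (1/2)(9.5)(1.7273) = 8.2045.

8.20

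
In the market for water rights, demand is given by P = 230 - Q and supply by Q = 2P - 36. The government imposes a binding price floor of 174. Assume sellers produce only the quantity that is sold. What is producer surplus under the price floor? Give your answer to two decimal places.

7952.00

Rewriting supply in inverse form: P = 18 + 0.5Q.
Free-market equilibrium: 230 - Q = 18 + 0.5Q gives Q* = 141.3333, P* = 88.6667.
At the floor price 174, quantity demanded is (230 - 174)/1 = 56; demand is the short side, so Q = 56 trades at P = 174.
The supply price at Q = 56 is 46. PS is the trapezoid between 174 and supply over [0, 56]: (1/2)[(174 - 18) + (174 - 46)](56) = 7952.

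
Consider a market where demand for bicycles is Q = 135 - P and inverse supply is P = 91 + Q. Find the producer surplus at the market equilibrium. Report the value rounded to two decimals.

Rewriting demand in inverse form: P = 135 - Q.
Setting demand equal to supply, 44 = 2Q, so Q* = 22 and P* = 113.
Producer surplus is the triangle above supply below P*: (1/2)(22)(113 - 91) = (1/2)(22)(22) = 242.

242.00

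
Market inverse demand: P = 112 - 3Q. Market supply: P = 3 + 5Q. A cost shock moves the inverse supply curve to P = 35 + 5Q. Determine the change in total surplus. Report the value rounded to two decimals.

Initial equilibrium: Q_0 = 13.625, P_0 = 71.125; CS_0 = (1/2)(13.625)(40.875) = 278.4609, PS_0 = (1/2)(13.625)(68.125) = 464.1016.
New equilibrium: 112 - 3Q = 35 + 5Q gives Q_1 = 9.625, P_1 = 83.125; CS_1 = 138.9609, PS_1 = 231.6016.
Change in total surplus = (138.9609 + 231.6016) - (278.4609 + 464.1016) = -372.

-372.00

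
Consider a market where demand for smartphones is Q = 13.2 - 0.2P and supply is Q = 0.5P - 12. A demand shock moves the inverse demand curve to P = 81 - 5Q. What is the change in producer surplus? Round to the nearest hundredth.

30.31

Rewriting demand in inverse form: P = 66 - 5Q.
Rewriting supply in inverse form: P = 24 + 2Q.
Initial equilibrium: Q_0 = 6, P_0 = 36; CS_0 = (1/2)(6)(30) = 90, PS_0 = (1/2)(6)(12) = 36.
New equilibrium: 81 - 5Q = 24 + 2Q gives Q_1 = 8.1429, P_1 = 40.2857; CS_1 = 165.7653, PS_1 = 66.3061.
Change in producer surplus = 66.3061 - 36 = 30.3061.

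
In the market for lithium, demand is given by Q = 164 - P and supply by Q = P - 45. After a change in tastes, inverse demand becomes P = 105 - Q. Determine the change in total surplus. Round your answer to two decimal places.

-2640.25

Rewriting demand in inverse form: P = 164 - Q.
Rewriting supply in inverse form: P = 45 + Q.
Initial equilibrium: Q_0 = 59.5, P_0 = 104.5; CS_0 = (1/2)(59.5)(59.5) = 1770.125, PS_0 = (1/2)(59.5)(59.5) = 1770.125.
New equilibrium: 105 - Q = 45 + Q gives Q_1 = 30, P_1 = 75; CS_1 = 450, PS_1 = 450.
Change in total surplus = (450 + 450) - (1770.125 + 1770.125) = -2640.25.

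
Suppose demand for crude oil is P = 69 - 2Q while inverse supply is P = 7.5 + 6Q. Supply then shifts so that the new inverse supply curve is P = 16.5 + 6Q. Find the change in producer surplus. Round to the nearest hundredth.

Initial equilibrium: Q_0 = 7.6875, P_0 = 53.625; CS_0 = (1/2)(7.6875)(15.375) = 59.0977, PS_0 = (1/2)(7.6875)(46.125) = 177.293.
New equilibrium: 69 - 2Q = 16.5 + 6Q gives Q_1 = 6.5625, P_1 = 55.875; CS_1 = 43.0664, PS_1 = 129.1992.
Change in producer surplus = 129.1992 - 177.293 = -48.0938.

-48.09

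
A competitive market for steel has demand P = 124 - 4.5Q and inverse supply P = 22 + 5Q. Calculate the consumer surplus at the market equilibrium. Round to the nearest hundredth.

Equilibrium: 124 - 4.5Q = 22 + 5Q, so Q* = 10.7368 and P* = 75.6842.
The demand choke price is 124, so CS = (1/2)(Q*)(124 - P*) = (1/2)(10.7368)(48.3158) = 259.3795.

259.38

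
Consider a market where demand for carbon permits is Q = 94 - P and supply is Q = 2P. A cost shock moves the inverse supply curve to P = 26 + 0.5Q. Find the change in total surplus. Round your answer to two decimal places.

Rewriting demand in inverse form: P = 94 - Q.
Rewriting supply in inverse form: P = 0.5Q.
Initial equilibrium: Q_0 = 62.6667, P_0 = 31.3333; CS_0 = (1/2)(62.6667)(62.6667) = 1963.5556, PS_0 = (1/2)(62.6667)(31.3333) = 981.7778.
New equilibrium: 94 - Q = 26 + 0.5Q gives Q_1 = 45.3333, P_1 = 48.6667; CS_1 = 1027.5556, PS_1 = 513.7778.
Change in total surplus = (1027.5556 + 513.7778) - (1963.5556 + 981.7778) = -1404.

-1404.00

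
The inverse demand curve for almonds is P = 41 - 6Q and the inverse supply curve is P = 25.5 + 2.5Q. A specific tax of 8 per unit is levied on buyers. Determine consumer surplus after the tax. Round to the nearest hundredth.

Pre-tax equilibrium: 41 - 6Q = 25.5 + 2.5Q gives Q* = 1.8235, P* = 30.0588.
With the tax, buyers' net willingness to pay falls by 8: (41 - 8) - 6Q = 25.5 + 2.5Q, so Q_t = 0.8824. Buyers pay P_b = 35.7059; sellers receive P_s = P_b - 8 = 27.7059.
CS = (1/2)(Q_t)(41 - P_b) = (1/2)(0.8824)(5.2941) = 2.3356.

2.34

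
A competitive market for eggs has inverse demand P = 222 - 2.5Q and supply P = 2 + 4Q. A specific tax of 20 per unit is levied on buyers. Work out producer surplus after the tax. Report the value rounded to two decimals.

1893.49

Without the tax, 222 - 2.5Q = 2 + 4Q so Q* = 33.8462 and P* = 137.3846.
With the tax, buyers' net willingness to pay falls by 20: (222 - 20) - 2.5Q = 2 + 4Q, so Q_t = 30.7692. Buyers pay P_b = 145.0769; sellers receive P_s = P_b - 20 = 125.0769.
PS = (1/2)(Q_t)(P_s - 2) = (1/2)(30.7692)(123.0769) = 1893.4911.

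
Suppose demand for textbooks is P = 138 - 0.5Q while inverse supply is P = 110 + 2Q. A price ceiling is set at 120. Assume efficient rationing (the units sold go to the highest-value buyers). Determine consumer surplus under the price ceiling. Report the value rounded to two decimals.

Without the control, 138 - 0.5Q = 110 + 2Q so Q* = 11.2 and P* = 132.4.
At the ceiling price 120, quantity supplied is (120 - 110)/2 = 5; supply is the short side, so Q = 5 trades at P = 120.
The demand price at Q = 5 is 135.5. CS is the trapezoid between demand and 120 over [0, 5]: (1/2)[(138 - 120) + (135.5 - 120)](5) = 83.75.

83.75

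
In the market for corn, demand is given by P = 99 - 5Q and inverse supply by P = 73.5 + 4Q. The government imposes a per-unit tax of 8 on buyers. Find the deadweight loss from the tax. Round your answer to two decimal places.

Without the tax, 99 - 5Q = 73.5 + 4Q so Q* = 2.8333 and P* = 84.8333.
A tax on buyers shifts demand down by 8: (99 - 8) - 5Q = 73.5 + 4Q, so Q_t = 1.9444. Buyers pay P_b = 89.2778; sellers receive P_s = P_b - 8 = 81.2778.
Deadweight loss is the triangle between the curves from Q_t to Q*: (1/2)(2.8333 - 1.9444)(8) = 3.5556.

3.56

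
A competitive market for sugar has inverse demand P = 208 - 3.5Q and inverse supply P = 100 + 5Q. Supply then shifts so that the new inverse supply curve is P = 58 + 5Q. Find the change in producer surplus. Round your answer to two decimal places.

Initial equilibrium: Q_0 = 12.7059, P_0 = 163.5294; CS_0 = (1/2)(12.7059)(44.4706) = 282.519, PS_0 = (1/2)(12.7059)(63.5294) = 403.5986.
New equilibrium: 208 - 3.5Q = 58 + 5Q gives Q_1 = 17.6471, P_1 = 146.2353; CS_1 = 544.9827, PS_1 = 778.5467.
Change in producer surplus = 778.5467 - 403.5986 = 374.9481.

374.95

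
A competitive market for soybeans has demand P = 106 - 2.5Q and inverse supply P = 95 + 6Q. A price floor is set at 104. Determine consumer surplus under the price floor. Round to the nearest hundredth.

Free-market equilibrium: 106 - 2.5Q = 95 + 6Q gives Q* = 1.2941, P* = 102.7647.
At P = 104, buyers demand (106 - 104)/2.5 = 0.8 while sellers would supply more, so the quantity traded is 0.8 at price 104.
CS is the triangle under demand above 104: (1/2)(0.8)(106 - 104) = 0.8.

0.80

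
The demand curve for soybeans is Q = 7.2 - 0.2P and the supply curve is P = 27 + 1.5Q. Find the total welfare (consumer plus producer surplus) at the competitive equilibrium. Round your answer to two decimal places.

Rewriting demand in inverse form: P = 36 - 5Q.
Equilibrium: 36 - 5Q = 27 + 1.5Q, so Q* = 1.3846 and P* = 29.0769.
Total surplus is the full triangle between the curves from 0 to Q*: (1/2)(1.3846)(36 - 27) = 6.2308.

6.23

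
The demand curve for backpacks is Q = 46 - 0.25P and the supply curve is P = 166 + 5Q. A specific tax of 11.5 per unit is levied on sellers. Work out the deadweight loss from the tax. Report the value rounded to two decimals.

Rewriting demand in inverse form: P = 184 - 4Q.
Pre-tax equilibrium: 184 - 4Q = 166 + 5Q gives Q* = 2, P* = 176.
With the tax, sellers need 11.5 more per unit: 184 - 4Q = 166 + 5Q + 11.5, so Q_t = 0.7222. Buyers pay P_b = 181.1111; sellers receive P_s = P_b - 11.5 = 169.6111.
The welfare triangle lost has base Q* - Q_t = 1.2778 and height t = 11.5, so DWL = (1/2)(1.2778)(11.5) = 7.3472.

7.35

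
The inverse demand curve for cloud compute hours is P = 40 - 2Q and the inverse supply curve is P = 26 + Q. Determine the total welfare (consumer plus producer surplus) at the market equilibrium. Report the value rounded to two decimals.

32.67

Equilibrium: 40 - 2Q = 26 + Q, so Q* = 4.6667 and P* = 30.6667.
Total surplus is the full triangle between the curves from 0 to Q*: (1/2)(4.6667)(40 - 26) = 32.6667.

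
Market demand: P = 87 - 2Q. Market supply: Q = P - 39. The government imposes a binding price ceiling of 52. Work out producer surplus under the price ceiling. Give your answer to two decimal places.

84.50

Rewriting supply in inverse form: P = 39 + Q.
Without the control, 87 - 2Q = 39 + Q so Q* = 16 and P* = 55.
At the ceiling price 52, quantity supplied is (52 - 39)/1 = 13; supply is the short side, so Q = 13 trades at P = 52.
PS is the triangle above supply below 52: (1/2)(13)(52 - 39) = 84.5.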